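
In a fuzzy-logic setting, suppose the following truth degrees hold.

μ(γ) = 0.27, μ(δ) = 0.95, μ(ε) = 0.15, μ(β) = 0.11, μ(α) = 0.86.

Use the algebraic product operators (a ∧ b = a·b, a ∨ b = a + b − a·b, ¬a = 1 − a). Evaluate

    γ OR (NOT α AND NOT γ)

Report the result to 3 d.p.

NOT α = 1 − 0.8600 = 0.1400
NOT γ = 1 − 0.2700 = 0.7300
NOT α AND NOT γ = a·b on (0.1400, 0.7300) = 0.1022
γ OR (NOT α AND NOT γ) = a + b − a·b on (0.2700, 0.1022) = 0.3446

0.345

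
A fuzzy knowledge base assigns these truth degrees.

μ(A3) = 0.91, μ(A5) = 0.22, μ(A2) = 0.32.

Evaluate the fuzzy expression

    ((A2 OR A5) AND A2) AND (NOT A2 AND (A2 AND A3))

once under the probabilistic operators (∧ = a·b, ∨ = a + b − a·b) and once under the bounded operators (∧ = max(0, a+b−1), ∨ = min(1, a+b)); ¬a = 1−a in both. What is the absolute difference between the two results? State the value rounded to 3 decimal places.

0.030

Under probabilistic:
  A2 OR A5 = a + b − a·b on (0.3200, 0.2200) = 0.4696
  (A2 OR A5) AND A2 = a·b on (0.4696, 0.3200) = 0.1503
  NOT A2 = 1 − 0.3200 = 0.6800
  A2 AND A3 = a·b on (0.3200, 0.9100) = 0.2912
  NOT A2 AND (A2 AND A3) = a·b on (0.6800, 0.2912) = 0.1980
  ((A2 OR A5) AND A2) AND (NOT A2 AND (A2 AND A3)) = a·b on (0.1503, 0.1980) = 0.0298
  → value = 0.0298
Under bounded:
  A2 OR A5 = min(1, a+b) on (0.32, 0.22) = 0.54
  (A2 OR A5) AND A2 = max(0, a+b−1) on (0.54, 0.32) = 0.00
  NOT A2 = 1 − 0.32 = 0.68
  A2 AND A3 = max(0, a+b−1) on (0.32, 0.91) = 0.23
  NOT A2 AND (A2 AND A3) = max(0, a+b−1) on (0.68, 0.23) = 0.00
  ((A2 OR A5) AND A2) AND (NOT A2 AND (A2 AND A3)) = max(0, a+b−1) on (0.00, 0.00) = 0.00
  → value = 0.0000
|0.0298 − 0.0000| = 0.030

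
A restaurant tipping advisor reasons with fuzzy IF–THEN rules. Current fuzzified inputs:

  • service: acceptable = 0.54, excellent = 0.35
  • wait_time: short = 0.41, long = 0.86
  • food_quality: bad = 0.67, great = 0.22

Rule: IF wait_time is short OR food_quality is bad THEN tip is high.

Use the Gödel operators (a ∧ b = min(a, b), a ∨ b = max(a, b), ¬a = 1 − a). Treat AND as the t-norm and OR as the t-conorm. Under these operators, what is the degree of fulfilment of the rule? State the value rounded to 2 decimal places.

0.67

firing strength: short=0.41, bad=0.67; OR[max(a, b)] → w = 0.67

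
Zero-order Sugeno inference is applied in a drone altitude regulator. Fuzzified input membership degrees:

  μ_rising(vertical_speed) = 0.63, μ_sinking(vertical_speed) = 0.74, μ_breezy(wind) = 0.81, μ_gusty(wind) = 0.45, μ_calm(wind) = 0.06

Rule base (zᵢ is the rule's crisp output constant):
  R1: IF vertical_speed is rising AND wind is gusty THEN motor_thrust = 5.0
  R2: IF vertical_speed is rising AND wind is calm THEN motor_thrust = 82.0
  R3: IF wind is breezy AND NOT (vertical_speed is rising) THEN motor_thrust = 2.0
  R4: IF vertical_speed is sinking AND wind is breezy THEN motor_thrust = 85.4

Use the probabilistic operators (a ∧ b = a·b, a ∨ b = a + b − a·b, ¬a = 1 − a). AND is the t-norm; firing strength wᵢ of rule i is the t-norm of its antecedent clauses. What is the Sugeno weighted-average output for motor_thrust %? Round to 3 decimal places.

46.137

R1 (z=5.0): rising=0.63, gusty=0.45; AND[a·b] → w = 0.2835
R2 (z=82.0): rising=0.63, calm=0.06; AND[a·b] → w = 0.0378
R3 (z=2.0): breezy=0.81, ¬rising=1−0.63=0.37; AND[a·b] → w = 0.2997
R4 (z=85.4): sinking=0.74, breezy=0.81; AND[a·b] → w = 0.5994
Weighted average = (0.2835·5.0 + 0.0378·82.0 + 0.2997·2.0 + 0.5994·85.4) / (0.2835 + 0.0378 + 0.2997 + 0.5994)
  = 56.3053 / 1.2204 = 46.137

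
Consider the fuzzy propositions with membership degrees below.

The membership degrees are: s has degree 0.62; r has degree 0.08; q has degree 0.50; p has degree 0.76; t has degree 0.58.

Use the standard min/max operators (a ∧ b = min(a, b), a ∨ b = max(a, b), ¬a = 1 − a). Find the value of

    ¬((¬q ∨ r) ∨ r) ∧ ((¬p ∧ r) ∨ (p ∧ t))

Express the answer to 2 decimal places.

0.50

¬q = 1 − 0.50 = 0.50
¬q ∨ r = max(a, b) on (0.50, 0.08) = 0.50
(¬q ∨ r) ∨ r = max(a, b) on (0.50, 0.08) = 0.50
¬((¬q ∨ r) ∨ r) = 1 − 0.50 = 0.50
¬p = 1 − 0.76 = 0.24
¬p ∧ r = min(a, b) on (0.24, 0.08) = 0.08
p ∧ t = min(a, b) on (0.76, 0.58) = 0.58
(¬p ∧ r) ∨ (p ∧ t) = max(a, b) on (0.08, 0.58) = 0.58
¬((¬q ∨ r) ∨ r) ∧ ((¬p ∧ r) ∨ (p ∧ t)) = min(a, b) on (0.50, 0.58) = 0.50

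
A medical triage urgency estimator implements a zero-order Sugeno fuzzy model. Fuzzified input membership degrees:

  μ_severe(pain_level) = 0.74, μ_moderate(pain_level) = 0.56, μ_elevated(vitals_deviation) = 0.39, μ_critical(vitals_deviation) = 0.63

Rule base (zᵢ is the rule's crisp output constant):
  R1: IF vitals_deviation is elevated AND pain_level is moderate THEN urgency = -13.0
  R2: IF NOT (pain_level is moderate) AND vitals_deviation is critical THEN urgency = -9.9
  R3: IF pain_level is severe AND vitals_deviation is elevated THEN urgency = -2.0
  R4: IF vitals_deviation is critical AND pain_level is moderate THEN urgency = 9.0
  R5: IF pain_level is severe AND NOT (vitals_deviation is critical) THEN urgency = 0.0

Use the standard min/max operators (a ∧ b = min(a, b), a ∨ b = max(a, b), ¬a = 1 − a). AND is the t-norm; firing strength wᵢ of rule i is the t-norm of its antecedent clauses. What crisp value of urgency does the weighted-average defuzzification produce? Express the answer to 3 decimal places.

R1 (z=-13.0): elevated=0.39, moderate=0.56; AND[min(a, b)] → w = 0.39
R2 (z=-9.9): ¬moderate=1−0.56=0.44, critical=0.63; AND[min(a, b)] → w = 0.44
R3 (z=-2.0): severe=0.74, elevated=0.39; AND[min(a, b)] → w = 0.39
R4 (z=9.0): critical=0.63, moderate=0.56; AND[min(a, b)] → w = 0.56
R5 (z=0.0): severe=0.74, ¬critical=1−0.63=0.37; AND[min(a, b)] → w = 0.37
Weighted average = (0.39·-13.0 + 0.44·-9.9 + 0.39·-2.0 + 0.56·9.0 + 0.37·0.0) / (0.39 + 0.44 + 0.39 + 0.56 + 0.37)
  = -5.1660 / 2.1500 = -2.403

-2.403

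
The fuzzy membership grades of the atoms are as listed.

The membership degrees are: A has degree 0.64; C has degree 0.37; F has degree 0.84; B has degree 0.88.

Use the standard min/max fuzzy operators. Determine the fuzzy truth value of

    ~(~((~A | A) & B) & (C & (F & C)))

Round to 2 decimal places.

0.64

~A = 1 − 0.64 = 0.36
~A | A = max(a, b) on (0.36, 0.64) = 0.64
(~A | A) & B = min(a, b) on (0.64, 0.88) = 0.64
~((~A | A) & B) = 1 − 0.64 = 0.36
F & C = min(a, b) on (0.84, 0.37) = 0.37
C & (F & C) = min(a, b) on (0.37, 0.37) = 0.37
~((~A | A) & B) & (C & (F & C)) = min(a, b) on (0.36, 0.37) = 0.36
~(~((~A | A) & B) & (C & (F & C))) = 1 − 0.36 = 0.64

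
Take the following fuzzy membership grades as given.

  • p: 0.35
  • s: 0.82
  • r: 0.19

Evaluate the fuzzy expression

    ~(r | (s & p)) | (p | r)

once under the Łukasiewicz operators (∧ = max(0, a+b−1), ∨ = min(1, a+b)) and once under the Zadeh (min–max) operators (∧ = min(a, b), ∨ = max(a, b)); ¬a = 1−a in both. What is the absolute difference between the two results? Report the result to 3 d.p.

0.350

Under Łukasiewicz:
  s & p = max(0, a+b−1) on (0.82, 0.35) = 0.17
  r | (s & p) = min(1, a+b) on (0.19, 0.17) = 0.36
  ~(r | (s & p)) = 1 − 0.36 = 0.64
  p | r = min(1, a+b) on (0.35, 0.19) = 0.54
  ~(r | (s & p)) | (p | r) = min(1, a+b) on (0.64, 0.54) = 1.00
  → value = 1.0000
Under Zadeh (min–max):
  s & p = min(a, b) on (0.82, 0.35) = 0.35
  r | (s & p) = max(a, b) on (0.19, 0.35) = 0.35
  ~(r | (s & p)) = 1 − 0.35 = 0.65
  p | r = max(a, b) on (0.35, 0.19) = 0.35
  ~(r | (s & p)) | (p | r) = max(a, b) on (0.65, 0.35) = 0.65
  → value = 0.6500
|1.0000 − 0.6500| = 0.350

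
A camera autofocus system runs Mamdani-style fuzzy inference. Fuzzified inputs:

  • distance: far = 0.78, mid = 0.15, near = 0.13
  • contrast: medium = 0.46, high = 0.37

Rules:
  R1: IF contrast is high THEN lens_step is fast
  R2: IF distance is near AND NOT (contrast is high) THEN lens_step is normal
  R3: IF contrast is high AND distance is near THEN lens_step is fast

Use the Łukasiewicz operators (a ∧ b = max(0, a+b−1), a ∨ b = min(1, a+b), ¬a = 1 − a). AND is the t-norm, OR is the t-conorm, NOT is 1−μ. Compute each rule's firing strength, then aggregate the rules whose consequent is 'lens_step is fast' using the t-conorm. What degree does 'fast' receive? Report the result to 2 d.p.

R1: high=0.37 → w = 0.37
R2: near=0.13, ¬high=1−0.37=0.63; AND[max(0, a+b−1)] → w = 0.00
R3: high=0.37, near=0.13; AND[max(0, a+b−1)] → w = 0.00
Rules with consequent 'fast': {R1, R3} → strengths 0.37, 0.00
Aggregate via t-conorm [min(1, a+b)]: 0.37

0.37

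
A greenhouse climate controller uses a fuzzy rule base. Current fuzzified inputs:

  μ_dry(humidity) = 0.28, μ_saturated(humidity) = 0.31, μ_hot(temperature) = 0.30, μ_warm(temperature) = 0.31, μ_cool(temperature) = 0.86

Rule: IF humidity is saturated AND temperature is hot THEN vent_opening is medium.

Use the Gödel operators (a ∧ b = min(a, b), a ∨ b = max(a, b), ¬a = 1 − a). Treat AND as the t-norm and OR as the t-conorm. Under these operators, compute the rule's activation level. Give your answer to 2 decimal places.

firing strength: saturated=0.31, hot=0.30; AND[min(a, b)] → w = 0.30

0.30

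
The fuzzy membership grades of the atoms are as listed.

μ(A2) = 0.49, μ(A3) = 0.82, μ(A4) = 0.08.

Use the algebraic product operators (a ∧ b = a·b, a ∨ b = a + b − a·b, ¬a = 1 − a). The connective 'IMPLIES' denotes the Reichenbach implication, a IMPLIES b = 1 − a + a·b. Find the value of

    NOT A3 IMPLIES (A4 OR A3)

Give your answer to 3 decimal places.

NOT A3 = 1 − 0.8200 = 0.1800
A4 OR A3 = a + b − a·b on (0.0800, 0.8200) = 0.8344
NOT A3 IMPLIES (A4 OR A3)  [Reichenbach: 1 − a + a·b] with a=0.1800, b=0.8344 → 0.9702

0.970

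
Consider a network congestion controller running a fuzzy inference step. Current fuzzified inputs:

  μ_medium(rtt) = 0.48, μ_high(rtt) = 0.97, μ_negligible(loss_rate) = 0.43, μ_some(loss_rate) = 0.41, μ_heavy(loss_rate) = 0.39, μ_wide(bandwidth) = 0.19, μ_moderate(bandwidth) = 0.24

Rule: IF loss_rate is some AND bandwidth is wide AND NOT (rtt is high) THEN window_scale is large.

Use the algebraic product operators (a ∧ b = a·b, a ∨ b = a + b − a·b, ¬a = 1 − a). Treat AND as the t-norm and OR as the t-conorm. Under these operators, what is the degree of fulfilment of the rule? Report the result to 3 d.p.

0.002

firing strength: some=0.41, wide=0.19, ¬high=1−0.97=0.03; AND[a·b] → w = 0.0023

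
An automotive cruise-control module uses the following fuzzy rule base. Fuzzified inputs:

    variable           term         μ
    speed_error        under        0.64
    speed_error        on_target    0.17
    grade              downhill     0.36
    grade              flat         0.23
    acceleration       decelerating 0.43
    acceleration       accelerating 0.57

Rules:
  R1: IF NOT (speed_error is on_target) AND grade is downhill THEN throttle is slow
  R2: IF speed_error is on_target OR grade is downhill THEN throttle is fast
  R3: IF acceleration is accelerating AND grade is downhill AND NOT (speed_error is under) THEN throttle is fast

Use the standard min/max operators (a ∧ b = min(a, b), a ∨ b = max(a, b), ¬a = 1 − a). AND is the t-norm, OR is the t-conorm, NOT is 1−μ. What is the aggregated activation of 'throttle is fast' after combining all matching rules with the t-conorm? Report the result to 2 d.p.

R1: ¬on_target=1−0.17=0.83, downhill=0.36; AND[min(a, b)] → w = 0.36
R2: on_target=0.17, downhill=0.36; OR[max(a, b)] → w = 0.36
R3: accelerating=0.57, downhill=0.36, ¬under=1−0.64=0.36; AND[min(a, b)] → w = 0.36
Rules with consequent 'fast': {R2, R3} → strengths 0.36, 0.36
Aggregate via t-conorm [max(a, b)]: 0.36

0.36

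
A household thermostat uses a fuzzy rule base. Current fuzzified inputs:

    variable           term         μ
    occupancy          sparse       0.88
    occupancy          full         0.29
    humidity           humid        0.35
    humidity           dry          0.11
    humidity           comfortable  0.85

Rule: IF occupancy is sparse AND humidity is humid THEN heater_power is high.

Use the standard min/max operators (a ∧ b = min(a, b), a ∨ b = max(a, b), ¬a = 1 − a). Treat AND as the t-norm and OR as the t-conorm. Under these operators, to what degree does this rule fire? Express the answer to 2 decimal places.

0.35

firing strength: sparse=0.88, humid=0.35; AND[min(a, b)] → w = 0.35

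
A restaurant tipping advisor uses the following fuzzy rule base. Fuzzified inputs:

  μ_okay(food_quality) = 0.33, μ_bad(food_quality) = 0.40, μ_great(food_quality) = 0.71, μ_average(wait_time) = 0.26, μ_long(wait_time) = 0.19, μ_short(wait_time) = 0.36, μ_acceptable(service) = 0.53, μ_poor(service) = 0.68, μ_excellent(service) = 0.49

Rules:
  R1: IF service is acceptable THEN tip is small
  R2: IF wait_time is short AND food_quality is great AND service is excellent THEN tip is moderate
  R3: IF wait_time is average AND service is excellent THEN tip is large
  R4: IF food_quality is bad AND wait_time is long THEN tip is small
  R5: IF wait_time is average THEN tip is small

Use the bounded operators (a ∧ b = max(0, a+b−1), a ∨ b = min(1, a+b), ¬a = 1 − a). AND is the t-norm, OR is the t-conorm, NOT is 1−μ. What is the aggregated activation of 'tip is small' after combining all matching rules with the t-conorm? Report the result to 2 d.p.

0.79

R1: acceptable=0.53 → w = 0.53
R2: short=0.36, great=0.71, excellent=0.49; AND[max(0, a+b−1)] → w = 0.00
R3: average=0.26, excellent=0.49; AND[max(0, a+b−1)] → w = 0.00
R4: bad=0.40, long=0.19; AND[max(0, a+b−1)] → w = 0.00
R5: average=0.26 → w = 0.26
Rules with consequent 'small': {R1, R4, R5} → strengths 0.53, 0.00, 0.26
Aggregate via t-conorm [min(1, a+b)]: 0.79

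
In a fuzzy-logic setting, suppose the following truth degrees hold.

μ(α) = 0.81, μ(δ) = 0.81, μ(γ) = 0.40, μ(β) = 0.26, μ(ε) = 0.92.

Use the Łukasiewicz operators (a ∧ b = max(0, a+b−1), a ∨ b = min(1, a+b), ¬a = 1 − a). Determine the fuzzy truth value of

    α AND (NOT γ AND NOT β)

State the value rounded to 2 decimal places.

0.15

NOT γ = 1 − 0.40 = 0.60
NOT β = 1 − 0.26 = 0.74
NOT γ AND NOT β = max(0, a+b−1) on (0.60, 0.74) = 0.34
α AND (NOT γ AND NOT β) = max(0, a+b−1) on (0.81, 0.34) = 0.15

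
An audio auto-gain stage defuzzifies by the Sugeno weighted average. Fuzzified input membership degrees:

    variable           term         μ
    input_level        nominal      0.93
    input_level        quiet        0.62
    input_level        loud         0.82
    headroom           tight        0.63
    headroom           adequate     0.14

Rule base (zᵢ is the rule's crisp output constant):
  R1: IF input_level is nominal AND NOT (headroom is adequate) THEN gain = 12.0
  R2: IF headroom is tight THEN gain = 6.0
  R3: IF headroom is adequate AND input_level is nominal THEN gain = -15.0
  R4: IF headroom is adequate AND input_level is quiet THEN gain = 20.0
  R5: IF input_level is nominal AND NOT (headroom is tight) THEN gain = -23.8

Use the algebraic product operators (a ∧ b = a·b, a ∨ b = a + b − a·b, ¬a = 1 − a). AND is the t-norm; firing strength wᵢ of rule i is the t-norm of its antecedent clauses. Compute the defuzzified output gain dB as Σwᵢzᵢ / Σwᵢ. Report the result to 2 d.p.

2.50

R1 (z=12.0): nominal=0.93, ¬adequate=1−0.14=0.86; AND[a·b] → w = 0.7998
R2 (z=6.0): tight=0.63 → w = 0.6300
R3 (z=-15.0): adequate=0.14, nominal=0.93; AND[a·b] → w = 0.1302
R4 (z=20.0): adequate=0.14, quiet=0.62; AND[a·b] → w = 0.0868
R5 (z=-23.8): nominal=0.93, ¬tight=1−0.63=0.37; AND[a·b] → w = 0.3441
Weighted average = (0.7998·12.0 + 0.6300·6.0 + 0.1302·-15.0 + 0.0868·20.0 + 0.3441·-23.8) / (0.7998 + 0.6300 + 0.1302 + 0.0868 + 0.3441)
  = 4.9710 / 1.9909 = 2.50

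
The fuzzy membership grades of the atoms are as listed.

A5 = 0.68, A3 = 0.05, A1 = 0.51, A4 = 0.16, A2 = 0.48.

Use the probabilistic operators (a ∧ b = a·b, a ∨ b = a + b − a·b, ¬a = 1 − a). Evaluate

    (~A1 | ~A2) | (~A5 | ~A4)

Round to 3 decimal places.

~A1 = 1 − 0.5100 = 0.4900
~A2 = 1 − 0.4800 = 0.5200
~A1 | ~A2 = a + b − a·b on (0.4900, 0.5200) = 0.7552
~A5 = 1 − 0.6800 = 0.3200
~A4 = 1 − 0.1600 = 0.8400
~A5 | ~A4 = a + b − a·b on (0.3200, 0.8400) = 0.8912
(~A1 | ~A2) | (~A5 | ~A4) = a + b − a·b on (0.7552, 0.8912) = 0.9734

0.973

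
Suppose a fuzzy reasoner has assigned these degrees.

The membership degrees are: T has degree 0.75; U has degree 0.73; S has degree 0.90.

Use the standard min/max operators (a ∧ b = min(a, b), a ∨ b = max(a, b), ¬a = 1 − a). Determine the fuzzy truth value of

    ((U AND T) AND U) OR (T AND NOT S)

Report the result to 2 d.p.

0.73

U AND T = min(a, b) on (0.73, 0.75) = 0.73
(U AND T) AND U = min(a, b) on (0.73, 0.73) = 0.73
NOT S = 1 − 0.90 = 0.10
T AND NOT S = min(a, b) on (0.75, 0.10) = 0.10
((U AND T) AND U) OR (T AND NOT S) = max(a, b) on (0.73, 0.10) = 0.73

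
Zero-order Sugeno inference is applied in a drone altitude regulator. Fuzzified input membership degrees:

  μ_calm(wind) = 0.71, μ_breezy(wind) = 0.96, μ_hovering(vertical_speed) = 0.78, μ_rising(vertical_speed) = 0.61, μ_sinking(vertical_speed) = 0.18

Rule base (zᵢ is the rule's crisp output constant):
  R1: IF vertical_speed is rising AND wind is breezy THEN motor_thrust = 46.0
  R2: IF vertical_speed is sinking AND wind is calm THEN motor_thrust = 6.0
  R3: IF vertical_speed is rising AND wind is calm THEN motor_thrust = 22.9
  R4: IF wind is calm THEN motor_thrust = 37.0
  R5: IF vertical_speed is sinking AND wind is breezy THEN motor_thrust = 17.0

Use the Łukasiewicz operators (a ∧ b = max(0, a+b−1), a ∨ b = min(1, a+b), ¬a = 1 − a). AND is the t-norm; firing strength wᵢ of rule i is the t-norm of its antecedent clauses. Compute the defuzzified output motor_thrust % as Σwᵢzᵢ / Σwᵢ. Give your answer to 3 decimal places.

R1 (z=46.0): rising=0.61, breezy=0.96; AND[max(0, a+b−1)] → w = 0.57
R2 (z=6.0): sinking=0.18, calm=0.71; AND[max(0, a+b−1)] → w = 0.00
R3 (z=22.9): rising=0.61, calm=0.71; AND[max(0, a+b−1)] → w = 0.32
R4 (z=37.0): calm=0.71 → w = 0.71
R5 (z=17.0): sinking=0.18, breezy=0.96; AND[max(0, a+b−1)] → w = 0.14
Weighted average = (0.57·46.0 + 0.00·6.0 + 0.32·22.9 + 0.71·37.0 + 0.14·17.0) / (0.57 + 0.00 + 0.32 + 0.71 + 0.14)
  = 62.1980 / 1.7400 = 35.746

35.746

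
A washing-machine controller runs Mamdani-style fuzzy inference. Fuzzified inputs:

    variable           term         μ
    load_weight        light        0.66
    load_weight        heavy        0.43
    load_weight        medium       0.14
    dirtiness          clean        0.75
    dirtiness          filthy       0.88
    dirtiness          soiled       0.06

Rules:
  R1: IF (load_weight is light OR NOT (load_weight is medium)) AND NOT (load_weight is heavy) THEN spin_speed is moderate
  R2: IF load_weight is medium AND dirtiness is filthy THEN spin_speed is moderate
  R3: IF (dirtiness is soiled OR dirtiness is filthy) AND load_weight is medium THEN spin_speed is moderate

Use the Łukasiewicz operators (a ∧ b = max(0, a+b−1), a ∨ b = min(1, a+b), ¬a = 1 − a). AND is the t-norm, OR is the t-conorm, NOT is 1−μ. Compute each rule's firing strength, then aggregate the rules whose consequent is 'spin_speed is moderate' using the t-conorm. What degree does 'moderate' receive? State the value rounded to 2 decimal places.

R1: (light=0.66 OR ¬medium=1−0.14=0.86) = 1.00; AND[max(0, a+b−1)] with ¬heavy=1−0.43=0.57 → w = 0.57
R2: medium=0.14, filthy=0.88; AND[max(0, a+b−1)] → w = 0.02
R3: (soiled=0.06 OR filthy=0.88) = 0.94; AND[max(0, a+b−1)] with medium=0.14 → w = 0.08
Rules with consequent 'moderate': {R1, R2, R3} → strengths 0.57, 0.02, 0.08
Aggregate via t-conorm [min(1, a+b)]: 0.67

0.67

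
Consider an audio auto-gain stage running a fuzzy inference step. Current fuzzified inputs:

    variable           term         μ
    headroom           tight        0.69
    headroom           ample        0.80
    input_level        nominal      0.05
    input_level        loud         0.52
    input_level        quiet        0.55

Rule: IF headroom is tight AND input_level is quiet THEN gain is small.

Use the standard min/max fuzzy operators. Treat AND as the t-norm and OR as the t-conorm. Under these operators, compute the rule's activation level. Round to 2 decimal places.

firing strength: tight=0.69, quiet=0.55; AND[min(a, b)] → w = 0.55

0.55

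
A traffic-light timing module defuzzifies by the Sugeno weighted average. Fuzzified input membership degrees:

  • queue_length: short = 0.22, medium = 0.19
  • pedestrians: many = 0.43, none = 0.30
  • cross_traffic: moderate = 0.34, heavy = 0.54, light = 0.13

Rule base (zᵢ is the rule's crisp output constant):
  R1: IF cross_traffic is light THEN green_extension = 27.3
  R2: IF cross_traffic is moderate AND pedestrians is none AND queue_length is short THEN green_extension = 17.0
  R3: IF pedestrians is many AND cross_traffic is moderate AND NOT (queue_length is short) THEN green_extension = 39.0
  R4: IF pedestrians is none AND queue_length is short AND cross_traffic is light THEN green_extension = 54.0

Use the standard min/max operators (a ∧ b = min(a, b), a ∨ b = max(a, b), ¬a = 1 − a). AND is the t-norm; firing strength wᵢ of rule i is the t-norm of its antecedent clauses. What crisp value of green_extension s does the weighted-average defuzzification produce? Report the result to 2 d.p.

R1 (z=27.3): light=0.13 → w = 0.13
R2 (z=17.0): moderate=0.34, none=0.30, short=0.22; AND[min(a, b)] → w = 0.22
R3 (z=39.0): many=0.43, moderate=0.34, ¬short=1−0.22=0.78; AND[min(a, b)] → w = 0.34
R4 (z=54.0): none=0.30, short=0.22, light=0.13; AND[min(a, b)] → w = 0.13
Weighted average = (0.13·27.3 + 0.22·17.0 + 0.34·39.0 + 0.13·54.0) / (0.13 + 0.22 + 0.34 + 0.13)
  = 27.5690 / 0.8200 = 33.62

33.62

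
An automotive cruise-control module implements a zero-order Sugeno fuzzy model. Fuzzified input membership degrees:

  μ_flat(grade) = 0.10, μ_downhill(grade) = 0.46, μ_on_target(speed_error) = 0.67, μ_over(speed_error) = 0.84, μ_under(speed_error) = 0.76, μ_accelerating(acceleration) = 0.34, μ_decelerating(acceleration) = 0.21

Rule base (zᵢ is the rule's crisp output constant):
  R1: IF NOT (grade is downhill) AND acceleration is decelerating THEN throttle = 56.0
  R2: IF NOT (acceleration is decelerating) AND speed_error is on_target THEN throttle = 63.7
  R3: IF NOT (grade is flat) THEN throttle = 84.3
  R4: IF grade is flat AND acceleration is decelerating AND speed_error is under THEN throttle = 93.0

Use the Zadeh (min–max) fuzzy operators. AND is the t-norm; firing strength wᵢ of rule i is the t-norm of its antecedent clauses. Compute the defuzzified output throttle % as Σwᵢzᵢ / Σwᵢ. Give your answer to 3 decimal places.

74.260

R1 (z=56.0): ¬downhill=1−0.46=0.54, decelerating=0.21; AND[min(a, b)] → w = 0.21
R2 (z=63.7): ¬decelerating=1−0.21=0.79, on_target=0.67; AND[min(a, b)] → w = 0.67
R3 (z=84.3): ¬flat=1−0.10=0.90 → w = 0.90
R4 (z=93.0): flat=0.10, decelerating=0.21, under=0.76; AND[min(a, b)] → w = 0.10
Weighted average = (0.21·56.0 + 0.67·63.7 + 0.90·84.3 + 0.10·93.0) / (0.21 + 0.67 + 0.90 + 0.10)
  = 139.6090 / 1.8800 = 74.260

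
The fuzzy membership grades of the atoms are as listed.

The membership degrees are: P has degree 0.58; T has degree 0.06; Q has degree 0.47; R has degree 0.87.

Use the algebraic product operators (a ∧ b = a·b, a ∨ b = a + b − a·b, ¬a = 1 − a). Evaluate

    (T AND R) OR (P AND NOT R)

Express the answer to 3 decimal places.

0.124

T AND R = a·b on (0.0600, 0.8700) = 0.0522
NOT R = 1 − 0.8700 = 0.1300
P AND NOT R = a·b on (0.5800, 0.1300) = 0.0754
(T AND R) OR (P AND NOT R) = a + b − a·b on (0.0522, 0.0754) = 0.1237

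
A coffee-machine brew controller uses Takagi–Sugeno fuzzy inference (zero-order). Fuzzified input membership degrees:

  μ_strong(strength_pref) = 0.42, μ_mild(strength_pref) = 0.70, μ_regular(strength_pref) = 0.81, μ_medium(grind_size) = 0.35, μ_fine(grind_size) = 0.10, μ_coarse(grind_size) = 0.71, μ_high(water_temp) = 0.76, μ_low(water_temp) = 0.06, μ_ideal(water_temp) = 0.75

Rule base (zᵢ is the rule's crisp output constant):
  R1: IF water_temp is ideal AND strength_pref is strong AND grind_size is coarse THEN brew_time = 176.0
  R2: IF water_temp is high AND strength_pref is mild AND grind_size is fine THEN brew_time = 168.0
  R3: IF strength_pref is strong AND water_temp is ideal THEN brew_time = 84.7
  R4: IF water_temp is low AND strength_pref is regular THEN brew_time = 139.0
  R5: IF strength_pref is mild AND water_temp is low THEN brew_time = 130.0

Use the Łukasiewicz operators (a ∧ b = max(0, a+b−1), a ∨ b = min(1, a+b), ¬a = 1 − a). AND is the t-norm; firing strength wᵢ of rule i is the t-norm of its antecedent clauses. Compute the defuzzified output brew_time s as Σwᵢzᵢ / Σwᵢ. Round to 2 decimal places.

84.70

R1 (z=176.0): ideal=0.75, strong=0.42, coarse=0.71; AND[max(0, a+b−1)] → w = 0.00
R2 (z=168.0): high=0.76, mild=0.70, fine=0.10; AND[max(0, a+b−1)] → w = 0.00
R3 (z=84.7): strong=0.42, ideal=0.75; AND[max(0, a+b−1)] → w = 0.17
R4 (z=139.0): low=0.06, regular=0.81; AND[max(0, a+b−1)] → w = 0.00
R5 (z=130.0): mild=0.70, low=0.06; AND[max(0, a+b−1)] → w = 0.00
Weighted average = (0.00·176.0 + 0.00·168.0 + 0.17·84.7 + 0.00·139.0 + 0.00·130.0) / (0.00 + 0.00 + 0.17 + 0.00 + 0.00)
  = 14.3990 / 0.1700 = 84.70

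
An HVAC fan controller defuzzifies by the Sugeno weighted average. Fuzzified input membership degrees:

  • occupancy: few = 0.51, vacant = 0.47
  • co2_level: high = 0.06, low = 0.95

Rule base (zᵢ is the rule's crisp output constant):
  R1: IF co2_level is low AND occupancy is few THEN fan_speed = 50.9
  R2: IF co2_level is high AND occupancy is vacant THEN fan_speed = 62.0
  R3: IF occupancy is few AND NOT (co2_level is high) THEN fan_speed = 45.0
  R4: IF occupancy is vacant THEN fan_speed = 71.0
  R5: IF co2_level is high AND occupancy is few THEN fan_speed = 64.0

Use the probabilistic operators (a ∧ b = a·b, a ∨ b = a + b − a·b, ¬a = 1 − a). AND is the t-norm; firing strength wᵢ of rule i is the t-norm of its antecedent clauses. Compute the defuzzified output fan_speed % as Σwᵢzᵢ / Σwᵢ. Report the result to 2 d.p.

R1 (z=50.9): low=0.95, few=0.51; AND[a·b] → w = 0.4845
R2 (z=62.0): high=0.06, vacant=0.47; AND[a·b] → w = 0.0282
R3 (z=45.0): few=0.51, ¬high=1−0.06=0.94; AND[a·b] → w = 0.4794
R4 (z=71.0): vacant=0.47 → w = 0.4700
R5 (z=64.0): high=0.06, few=0.51; AND[a·b] → w = 0.0306
Weighted average = (0.4845·50.9 + 0.0282·62.0 + 0.4794·45.0 + 0.4700·71.0 + 0.0306·64.0) / (0.4845 + 0.0282 + 0.4794 + 0.4700 + 0.0306)
  = 83.3109 / 1.4927 = 55.81

55.81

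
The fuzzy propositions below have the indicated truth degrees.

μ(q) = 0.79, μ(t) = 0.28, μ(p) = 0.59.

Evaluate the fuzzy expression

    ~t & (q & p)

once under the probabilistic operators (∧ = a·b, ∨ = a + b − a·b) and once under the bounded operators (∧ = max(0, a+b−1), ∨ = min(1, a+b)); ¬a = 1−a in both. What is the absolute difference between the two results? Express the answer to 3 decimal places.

Under probabilistic:
  ~t = 1 − 0.2800 = 0.7200
  q & p = a·b on (0.7900, 0.5900) = 0.4661
  ~t & (q & p) = a·b on (0.7200, 0.4661) = 0.3356
  → value = 0.3356
Under bounded:
  ~t = 1 − 0.28 = 0.72
  q & p = max(0, a+b−1) on (0.79, 0.59) = 0.38
  ~t & (q & p) = max(0, a+b−1) on (0.72, 0.38) = 0.10
  → value = 0.1000
|0.3356 − 0.1000| = 0.236

0.236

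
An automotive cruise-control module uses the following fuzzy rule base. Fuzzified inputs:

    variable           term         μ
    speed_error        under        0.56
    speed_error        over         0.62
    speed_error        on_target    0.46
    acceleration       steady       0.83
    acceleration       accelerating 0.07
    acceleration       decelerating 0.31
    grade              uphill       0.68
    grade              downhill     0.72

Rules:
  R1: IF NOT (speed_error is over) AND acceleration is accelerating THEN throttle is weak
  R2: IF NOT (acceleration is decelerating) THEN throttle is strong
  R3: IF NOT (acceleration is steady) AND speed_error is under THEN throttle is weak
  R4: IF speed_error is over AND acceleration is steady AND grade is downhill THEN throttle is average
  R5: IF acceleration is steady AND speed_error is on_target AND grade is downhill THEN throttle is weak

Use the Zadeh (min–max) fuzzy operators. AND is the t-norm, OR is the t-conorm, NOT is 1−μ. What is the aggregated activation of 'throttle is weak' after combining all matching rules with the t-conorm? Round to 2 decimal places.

0.46

R1: ¬over=1−0.62=0.38, accelerating=0.07; AND[min(a, b)] → w = 0.07
R2: ¬decelerating=1−0.31=0.69 → w = 0.69
R3: ¬steady=1−0.83=0.17, under=0.56; AND[min(a, b)] → w = 0.17
R4: over=0.62, steady=0.83, downhill=0.72; AND[min(a, b)] → w = 0.62
R5: steady=0.83, on_target=0.46, downhill=0.72; AND[min(a, b)] → w = 0.46
Rules with consequent 'weak': {R1, R3, R5} → strengths 0.07, 0.17, 0.46
Aggregate via t-conorm [max(a, b)]: 0.46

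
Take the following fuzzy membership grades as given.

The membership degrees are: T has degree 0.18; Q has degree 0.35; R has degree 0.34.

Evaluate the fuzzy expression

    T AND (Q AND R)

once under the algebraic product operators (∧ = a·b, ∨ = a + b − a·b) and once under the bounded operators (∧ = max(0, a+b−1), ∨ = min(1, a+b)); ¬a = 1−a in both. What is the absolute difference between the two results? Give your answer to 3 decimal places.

Under algebraic product:
  Q AND R = a·b on (0.3500, 0.3400) = 0.1190
  T AND (Q AND R) = a·b on (0.1800, 0.1190) = 0.0214
  → value = 0.0214
Under bounded:
  Q AND R = max(0, a+b−1) on (0.35, 0.34) = 0.00
  T AND (Q AND R) = max(0, a+b−1) on (0.18, 0.00) = 0.00
  → value = 0.0000
|0.0214 − 0.0000| = 0.021

0.021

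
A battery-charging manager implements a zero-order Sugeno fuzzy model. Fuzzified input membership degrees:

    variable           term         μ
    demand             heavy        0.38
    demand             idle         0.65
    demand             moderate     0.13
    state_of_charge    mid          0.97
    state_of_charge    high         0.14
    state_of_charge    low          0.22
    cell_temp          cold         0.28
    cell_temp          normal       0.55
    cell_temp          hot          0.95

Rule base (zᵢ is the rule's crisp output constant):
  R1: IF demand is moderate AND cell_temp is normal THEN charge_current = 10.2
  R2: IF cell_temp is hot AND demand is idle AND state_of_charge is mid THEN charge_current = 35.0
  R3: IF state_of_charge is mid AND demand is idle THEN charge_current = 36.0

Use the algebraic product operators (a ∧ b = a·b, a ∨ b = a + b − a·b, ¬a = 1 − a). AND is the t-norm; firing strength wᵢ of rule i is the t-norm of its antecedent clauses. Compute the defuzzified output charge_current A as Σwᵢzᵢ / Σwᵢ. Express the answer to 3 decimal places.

R1 (z=10.2): moderate=0.13, normal=0.55; AND[a·b] → w = 0.0715
R2 (z=35.0): hot=0.95, idle=0.65, mid=0.97; AND[a·b] → w = 0.5990
R3 (z=36.0): mid=0.97, idle=0.65; AND[a·b] → w = 0.6305
Weighted average = (0.0715·10.2 + 0.5990·35.0 + 0.6305·36.0) / (0.0715 + 0.5990 + 0.6305)
  = 44.3914 / 1.3010 = 34.122

34.122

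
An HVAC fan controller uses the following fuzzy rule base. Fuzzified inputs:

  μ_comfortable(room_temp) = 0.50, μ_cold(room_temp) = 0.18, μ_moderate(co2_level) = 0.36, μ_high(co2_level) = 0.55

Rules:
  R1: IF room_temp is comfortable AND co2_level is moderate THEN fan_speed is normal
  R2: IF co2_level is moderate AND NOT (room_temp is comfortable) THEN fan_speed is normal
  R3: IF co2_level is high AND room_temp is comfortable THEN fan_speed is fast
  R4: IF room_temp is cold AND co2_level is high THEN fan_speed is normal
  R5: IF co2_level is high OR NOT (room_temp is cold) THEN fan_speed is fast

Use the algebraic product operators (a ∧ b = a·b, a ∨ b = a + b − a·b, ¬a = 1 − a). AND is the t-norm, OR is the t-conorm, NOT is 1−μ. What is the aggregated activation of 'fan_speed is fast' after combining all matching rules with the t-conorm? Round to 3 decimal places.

R1: comfortable=0.50, moderate=0.36; AND[a·b] → w = 0.1800
R2: moderate=0.36, ¬comfortable=1−0.50=0.50; AND[a·b] → w = 0.1800
R3: high=0.55, comfortable=0.50; AND[a·b] → w = 0.2750
R4: cold=0.18, high=0.55; AND[a·b] → w = 0.0990
R5: high=0.55, ¬cold=1−0.18=0.82; OR[a + b − a·b] → w = 0.9190
Rules with consequent 'fast': {R3, R5} → strengths 0.2750, 0.9190
Aggregate via t-conorm [a + b − a·b]: 0.9413

0.941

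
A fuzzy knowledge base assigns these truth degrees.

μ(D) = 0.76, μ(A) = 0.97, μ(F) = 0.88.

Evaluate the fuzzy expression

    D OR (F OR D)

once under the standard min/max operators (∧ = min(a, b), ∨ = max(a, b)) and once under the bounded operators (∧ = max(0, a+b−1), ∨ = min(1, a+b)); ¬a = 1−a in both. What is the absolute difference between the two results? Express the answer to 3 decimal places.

Under standard min/max:
  F OR D = max(a, b) on (0.88, 0.76) = 0.88
  D OR (F OR D) = max(a, b) on (0.76, 0.88) = 0.88
  → value = 0.8800
Under bounded:
  F OR D = min(1, a+b) on (0.88, 0.76) = 1.00
  D OR (F OR D) = min(1, a+b) on (0.76, 1.00) = 1.00
  → value = 1.0000
|0.8800 − 1.0000| = 0.120

0.120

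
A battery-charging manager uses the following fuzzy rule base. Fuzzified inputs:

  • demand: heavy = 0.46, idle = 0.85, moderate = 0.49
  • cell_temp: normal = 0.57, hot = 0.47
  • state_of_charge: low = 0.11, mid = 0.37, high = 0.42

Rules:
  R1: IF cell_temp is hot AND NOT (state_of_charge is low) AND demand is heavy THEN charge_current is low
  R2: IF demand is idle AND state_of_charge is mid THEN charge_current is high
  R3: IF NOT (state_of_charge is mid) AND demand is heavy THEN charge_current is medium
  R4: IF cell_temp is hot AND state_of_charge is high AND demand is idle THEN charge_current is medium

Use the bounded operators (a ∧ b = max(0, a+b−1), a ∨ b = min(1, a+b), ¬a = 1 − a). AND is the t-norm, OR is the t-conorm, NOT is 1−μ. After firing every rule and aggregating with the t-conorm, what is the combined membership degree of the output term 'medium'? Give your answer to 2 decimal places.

R1: hot=0.47, ¬low=1−0.11=0.89, heavy=0.46; AND[max(0, a+b−1)] → w = 0.00
R2: idle=0.85, mid=0.37; AND[max(0, a+b−1)] → w = 0.22
R3: ¬mid=1−0.37=0.63, heavy=0.46; AND[max(0, a+b−1)] → w = 0.09
R4: hot=0.47, high=0.42, idle=0.85; AND[max(0, a+b−1)] → w = 0.00
Rules with consequent 'medium': {R3, R4} → strengths 0.09, 0.00
Aggregate via t-conorm [min(1, a+b)]: 0.09

0.09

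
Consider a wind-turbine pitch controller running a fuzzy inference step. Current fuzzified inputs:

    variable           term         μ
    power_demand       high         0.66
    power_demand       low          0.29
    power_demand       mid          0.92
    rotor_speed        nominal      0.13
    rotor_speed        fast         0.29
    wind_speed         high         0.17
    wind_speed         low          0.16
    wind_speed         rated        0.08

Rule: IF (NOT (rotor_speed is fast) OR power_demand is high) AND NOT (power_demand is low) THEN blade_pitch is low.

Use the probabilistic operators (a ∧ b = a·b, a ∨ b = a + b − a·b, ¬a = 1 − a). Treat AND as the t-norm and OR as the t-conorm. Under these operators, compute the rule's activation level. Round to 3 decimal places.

0.640

firing strength: (¬fast=1−0.29=0.71 OR high=0.66) = 0.9014; AND[a·b] with ¬low=1−0.29=0.71 → w = 0.6400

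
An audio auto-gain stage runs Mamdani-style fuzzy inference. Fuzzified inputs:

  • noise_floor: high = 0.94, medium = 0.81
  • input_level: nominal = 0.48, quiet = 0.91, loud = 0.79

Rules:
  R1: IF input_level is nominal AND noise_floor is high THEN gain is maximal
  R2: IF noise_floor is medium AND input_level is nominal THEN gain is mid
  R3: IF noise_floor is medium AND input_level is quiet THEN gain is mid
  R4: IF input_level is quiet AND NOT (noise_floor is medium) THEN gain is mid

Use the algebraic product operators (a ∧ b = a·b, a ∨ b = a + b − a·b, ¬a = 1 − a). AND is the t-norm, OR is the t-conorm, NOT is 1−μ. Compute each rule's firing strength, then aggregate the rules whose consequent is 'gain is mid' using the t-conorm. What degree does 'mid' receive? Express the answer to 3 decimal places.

R1: nominal=0.48, high=0.94; AND[a·b] → w = 0.4512
R2: medium=0.81, nominal=0.48; AND[a·b] → w = 0.3888
R3: medium=0.81, quiet=0.91; AND[a·b] → w = 0.7371
R4: quiet=0.91, ¬medium=1−0.81=0.19; AND[a·b] → w = 0.1729
Rules with consequent 'mid': {R2, R3, R4} → strengths 0.3888, 0.7371, 0.1729
Aggregate via t-conorm [a + b − a·b]: 0.8671

0.867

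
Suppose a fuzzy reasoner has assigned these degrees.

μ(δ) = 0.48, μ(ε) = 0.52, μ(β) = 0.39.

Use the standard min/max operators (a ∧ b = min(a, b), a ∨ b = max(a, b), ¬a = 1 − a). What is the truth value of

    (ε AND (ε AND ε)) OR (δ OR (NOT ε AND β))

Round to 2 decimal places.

ε AND ε = min(a, b) on (0.52, 0.52) = 0.52
ε AND (ε AND ε) = min(a, b) on (0.52, 0.52) = 0.52
NOT ε = 1 − 0.52 = 0.48
NOT ε AND β = min(a, b) on (0.48, 0.39) = 0.39
δ OR (NOT ε AND β) = max(a, b) on (0.48, 0.39) = 0.48
(ε AND (ε AND ε)) OR (δ OR (NOT ε AND β)) = max(a, b) on (0.52, 0.48) = 0.52

0.52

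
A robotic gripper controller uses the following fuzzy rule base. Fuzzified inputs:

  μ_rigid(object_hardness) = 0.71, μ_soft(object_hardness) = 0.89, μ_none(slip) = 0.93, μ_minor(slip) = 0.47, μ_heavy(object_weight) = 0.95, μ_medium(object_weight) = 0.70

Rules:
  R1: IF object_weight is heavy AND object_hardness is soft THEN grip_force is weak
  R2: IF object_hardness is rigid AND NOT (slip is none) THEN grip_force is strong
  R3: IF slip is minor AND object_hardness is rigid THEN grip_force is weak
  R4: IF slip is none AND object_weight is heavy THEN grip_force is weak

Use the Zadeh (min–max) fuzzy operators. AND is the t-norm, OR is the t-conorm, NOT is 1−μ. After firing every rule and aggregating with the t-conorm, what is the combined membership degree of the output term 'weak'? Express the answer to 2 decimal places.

0.93

R1: heavy=0.95, soft=0.89; AND[min(a, b)] → w = 0.89
R2: rigid=0.71, ¬none=1−0.93=0.07; AND[min(a, b)] → w = 0.07
R3: minor=0.47, rigid=0.71; AND[min(a, b)] → w = 0.47
R4: none=0.93, heavy=0.95; AND[min(a, b)] → w = 0.93
Rules with consequent 'weak': {R1, R3, R4} → strengths 0.89, 0.47, 0.93
Aggregate via t-conorm [max(a, b)]: 0.93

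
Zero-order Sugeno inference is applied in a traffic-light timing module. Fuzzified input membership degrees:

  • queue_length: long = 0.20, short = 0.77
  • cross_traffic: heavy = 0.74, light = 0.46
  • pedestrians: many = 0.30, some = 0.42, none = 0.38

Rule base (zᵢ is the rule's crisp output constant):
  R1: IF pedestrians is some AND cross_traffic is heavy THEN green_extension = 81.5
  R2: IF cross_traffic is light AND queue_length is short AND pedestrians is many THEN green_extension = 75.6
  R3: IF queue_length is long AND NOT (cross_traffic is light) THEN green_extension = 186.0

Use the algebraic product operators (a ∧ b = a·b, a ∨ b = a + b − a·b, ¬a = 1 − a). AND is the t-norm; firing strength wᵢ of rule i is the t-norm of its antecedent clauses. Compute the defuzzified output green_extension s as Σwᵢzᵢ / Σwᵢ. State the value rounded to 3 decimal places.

101.801

R1 (z=81.5): some=0.42, heavy=0.74; AND[a·b] → w = 0.3108
R2 (z=75.6): light=0.46, short=0.77, many=0.30; AND[a·b] → w = 0.1063
R3 (z=186.0): long=0.20, ¬light=1−0.46=0.54; AND[a·b] → w = 0.1080
Weighted average = (0.3108·81.5 + 0.1063·75.6 + 0.1080·186.0) / (0.3108 + 0.1063 + 0.1080)
  = 53.4515 / 0.5251 = 101.801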